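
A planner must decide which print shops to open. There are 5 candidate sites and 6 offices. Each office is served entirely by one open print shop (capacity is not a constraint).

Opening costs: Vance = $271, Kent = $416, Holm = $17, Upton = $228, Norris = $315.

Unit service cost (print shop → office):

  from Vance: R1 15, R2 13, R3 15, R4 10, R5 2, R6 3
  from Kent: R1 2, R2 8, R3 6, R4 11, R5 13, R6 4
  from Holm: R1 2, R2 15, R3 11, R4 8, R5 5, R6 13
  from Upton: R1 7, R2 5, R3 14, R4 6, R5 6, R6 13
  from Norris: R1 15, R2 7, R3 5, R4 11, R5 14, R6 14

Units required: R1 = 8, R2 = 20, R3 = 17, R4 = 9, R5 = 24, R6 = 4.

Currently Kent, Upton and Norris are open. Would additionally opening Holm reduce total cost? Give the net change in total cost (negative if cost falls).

Yes — net change −7 (cost falls by 7).

Current service cost with {Kent, Upton, Norris}: 415.
Adding Holm: each office re-picks its cheapest; new service cost 391, saving 24.
Extra fixed cost: 17. Net change = 17 − 24 = -7.
(Totals: 1374 → 1367.)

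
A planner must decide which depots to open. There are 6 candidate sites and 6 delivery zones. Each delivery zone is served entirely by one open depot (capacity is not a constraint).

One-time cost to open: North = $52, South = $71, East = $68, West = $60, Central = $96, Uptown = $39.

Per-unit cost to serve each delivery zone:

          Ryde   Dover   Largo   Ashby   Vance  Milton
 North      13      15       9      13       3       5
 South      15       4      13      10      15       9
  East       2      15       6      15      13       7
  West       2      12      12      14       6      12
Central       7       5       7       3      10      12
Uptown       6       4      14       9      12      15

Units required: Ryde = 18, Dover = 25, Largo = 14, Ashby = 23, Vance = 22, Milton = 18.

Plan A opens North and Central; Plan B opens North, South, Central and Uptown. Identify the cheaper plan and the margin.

Plan A is cheaper by 67.

Plan A: {North, Central}: Ryde→Central 7·18=126, Dover→Central 5·25=125, Largo→Central 7·14=98, Ashby→Central 3·23=69, Vance→North 3·22=66, Milton→North 5·18=90. Service 574; fixed 148; total 722.
Plan B: {North, South, Central, Uptown}: Ryde→Uptown 6·18=108, Dover→South 4·25=100, Largo→Central 7·14=98, Ashby→Central 3·23=69, Vance→North 3·22=66, Milton→North 5·18=90. Service 531; fixed 258; total 789.
Difference: |722 − 789| = 67.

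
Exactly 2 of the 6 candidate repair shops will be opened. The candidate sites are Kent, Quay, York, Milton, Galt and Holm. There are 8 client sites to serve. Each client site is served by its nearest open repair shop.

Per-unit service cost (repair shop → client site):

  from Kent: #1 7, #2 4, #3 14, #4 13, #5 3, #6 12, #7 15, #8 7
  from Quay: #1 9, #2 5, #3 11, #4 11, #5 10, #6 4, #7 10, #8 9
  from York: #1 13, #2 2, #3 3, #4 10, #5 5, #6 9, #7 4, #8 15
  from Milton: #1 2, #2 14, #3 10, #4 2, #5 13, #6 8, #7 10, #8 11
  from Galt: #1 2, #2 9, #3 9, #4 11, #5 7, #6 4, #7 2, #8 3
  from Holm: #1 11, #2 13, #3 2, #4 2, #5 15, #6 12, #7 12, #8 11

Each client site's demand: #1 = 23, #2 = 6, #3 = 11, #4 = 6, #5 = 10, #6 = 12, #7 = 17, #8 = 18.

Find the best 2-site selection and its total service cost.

With exactly 2 open, each client site uses its cheapest among the chosen.
{York, Galt}: #1→Galt 2·23=46, #2→York 2·6=12, #3→York 3·11=33, #4→York 10·6=60, #5→York 5·10=50, #6→Galt 4·12=48, #7→Galt 2·17=34, #8→Galt 3·18=54. Service cost 337.
{Galt, Holm}: service cost 340
{Kent, Galt}: service cost 401
Among all 15 size-2 choices, {York, Galt} is lowest.

Choose York and Galt; total service cost 337.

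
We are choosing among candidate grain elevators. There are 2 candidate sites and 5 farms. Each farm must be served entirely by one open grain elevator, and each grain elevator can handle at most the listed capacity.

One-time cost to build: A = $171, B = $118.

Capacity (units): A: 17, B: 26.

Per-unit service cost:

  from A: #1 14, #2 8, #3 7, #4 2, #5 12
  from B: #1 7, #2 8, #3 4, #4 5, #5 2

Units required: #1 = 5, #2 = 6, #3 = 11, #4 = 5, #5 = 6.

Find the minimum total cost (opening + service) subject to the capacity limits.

Minimum total cost: 438

Open {A, B}: #1→B 7·5=35, #2→A 8·6=48, #3→B 4·11=44, #4→A 2·5=10, #5→B 2·6=12.
Loads: A carries 11/17, B carries 22/26. Service 149; fixed 289; total 438.
Next best feasible plan costs 471.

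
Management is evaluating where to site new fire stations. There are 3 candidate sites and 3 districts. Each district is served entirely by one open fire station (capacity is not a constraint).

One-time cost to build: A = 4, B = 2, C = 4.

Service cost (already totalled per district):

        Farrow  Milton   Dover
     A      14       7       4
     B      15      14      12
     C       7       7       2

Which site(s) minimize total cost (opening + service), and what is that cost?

Open C only; minimum total cost 20.

For any fixed open set, each district goes to its cheapest open site; total = fixed + service.
{C}: Farrow→C 7, Milton→C 7, Dover→C 2. Service 16; fixed 4; total 20.
{B, C}: service 16 + fixed 6 = 22
{A, C}: service 16 + fixed 8 = 24
{A, B, C}: service 16 + fixed 10 = 26
No other subset beats 20.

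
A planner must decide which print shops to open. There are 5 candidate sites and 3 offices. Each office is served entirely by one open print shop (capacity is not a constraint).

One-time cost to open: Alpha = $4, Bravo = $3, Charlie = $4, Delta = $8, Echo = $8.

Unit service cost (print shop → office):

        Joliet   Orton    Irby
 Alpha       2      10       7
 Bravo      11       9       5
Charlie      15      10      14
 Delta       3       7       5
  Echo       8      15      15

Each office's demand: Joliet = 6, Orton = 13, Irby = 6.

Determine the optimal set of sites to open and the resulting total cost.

Open Alpha and Delta; minimum total cost 145.

For any fixed open set, each office goes to its cheapest open site; total = fixed + service.
{Alpha, Delta}: Joliet→Alpha 2·6=12, Orton→Delta 7·13=91, Irby→Delta 5·6=30. Service 133; fixed 12; total 145.
{Delta}: service 139 + fixed 8 = 147
{Alpha, Bravo, Delta}: service 133 + fixed 15 = 148
{Alpha, Bravo, Charlie, Delta, Echo}: service 133 + fixed 27 = 160
No other subset beats 145.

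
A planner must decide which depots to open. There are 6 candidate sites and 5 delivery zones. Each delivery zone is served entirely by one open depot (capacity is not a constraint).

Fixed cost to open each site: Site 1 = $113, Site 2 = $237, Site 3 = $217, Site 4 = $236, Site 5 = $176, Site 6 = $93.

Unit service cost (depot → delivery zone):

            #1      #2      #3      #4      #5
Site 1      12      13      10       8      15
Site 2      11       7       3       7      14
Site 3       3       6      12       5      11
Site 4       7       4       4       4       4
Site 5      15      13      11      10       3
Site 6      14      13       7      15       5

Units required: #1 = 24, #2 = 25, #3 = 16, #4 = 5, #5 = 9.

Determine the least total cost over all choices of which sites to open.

Minimum total cost: 624

For any fixed open set, each delivery zone goes to its cheapest open site; total = fixed + service.
{Site 4}: #1→Site 4 7·24=168, #2→Site 4 4·25=100, #3→Site 4 4·16=64, #4→Site 4 4·5=20, #5→Site 4 4·9=36. Service 388; fixed 236; total 624.
{Site 3, Site 6}: #1→Site 3 3·24=72, #2→Site 3 6·25=150, #3→Site 6 7·16=112, #4→Site 3 5·5=25, #5→Site 6 5·9=45. Service 404; fixed 310; total 714.
{Site 4, Site 6}: service 388 + fixed 329 = 717
{Site 1, Site 2, Site 3, Site 4, Site 5, Site 6}: #1→Site 3 3·24=72, #2→Site 4 4·25=100, #3→Site 2 3·16=48, #4→Site 4 4·5=20, #5→Site 5 3·9=27. Service 267; fixed 1072; total 1339.
No other subset beats 624.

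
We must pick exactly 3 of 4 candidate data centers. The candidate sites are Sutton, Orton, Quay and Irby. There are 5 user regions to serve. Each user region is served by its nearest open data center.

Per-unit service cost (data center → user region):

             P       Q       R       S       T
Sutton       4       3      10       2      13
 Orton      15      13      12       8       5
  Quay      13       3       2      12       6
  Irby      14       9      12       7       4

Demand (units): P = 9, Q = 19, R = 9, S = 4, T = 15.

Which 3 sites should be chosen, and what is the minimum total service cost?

Choose Sutton, Quay and Irby; total service cost 179.

With exactly 3 open, each user region uses its cheapest among the chosen.
{Sutton, Quay, Irby}: P→Sutton 4·9=36, Q→Sutton 3·19=57, R→Quay 2·9=18, S→Sutton 2·4=8, T→Irby 4·15=60. Service cost 179.
{Sutton, Orton, Quay}: service cost 194
{Sutton, Orton, Irby}: service cost 251
Among all 4 size-3 choices, {Sutton, Quay, Irby} is lowest.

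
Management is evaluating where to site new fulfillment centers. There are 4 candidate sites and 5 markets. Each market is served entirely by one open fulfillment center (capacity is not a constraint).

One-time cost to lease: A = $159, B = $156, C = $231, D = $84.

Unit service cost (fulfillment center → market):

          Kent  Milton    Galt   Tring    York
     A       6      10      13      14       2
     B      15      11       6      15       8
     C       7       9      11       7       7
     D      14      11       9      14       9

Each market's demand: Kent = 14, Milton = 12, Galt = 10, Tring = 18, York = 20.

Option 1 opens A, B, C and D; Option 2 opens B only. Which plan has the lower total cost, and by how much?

Option 2 is cheaper by 60.

Option 1: {A, B, C, D}: Kent→A 6·14=84, Milton→C 9·12=108, Galt→B 6·10=60, Tring→C 7·18=126, York→A 2·20=40. Service 418; fixed 630; total 1048.
Option 2: {B}: Kent→B 15·14=210, Milton→B 11·12=132, Galt→B 6·10=60, Tring→B 15·18=270, York→B 8·20=160. Service 832; fixed 156; total 988.
Difference: |1048 − 988| = 60.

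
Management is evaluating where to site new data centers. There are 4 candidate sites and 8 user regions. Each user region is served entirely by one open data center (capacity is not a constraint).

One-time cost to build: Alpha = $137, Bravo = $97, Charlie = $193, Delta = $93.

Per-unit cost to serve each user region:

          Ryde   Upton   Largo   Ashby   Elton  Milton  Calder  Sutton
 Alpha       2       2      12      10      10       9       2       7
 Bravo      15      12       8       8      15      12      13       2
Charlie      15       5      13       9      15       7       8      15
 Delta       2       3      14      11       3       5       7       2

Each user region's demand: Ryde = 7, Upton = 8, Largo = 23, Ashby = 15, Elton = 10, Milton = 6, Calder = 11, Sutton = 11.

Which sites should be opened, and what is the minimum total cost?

For any fixed open set, each user region goes to its cheapest open site; total = fixed + service.
{Bravo, Delta}: Ryde→Delta 2·7=14, Upton→Delta 3·8=24, Largo→Bravo 8·23=184, Ashby→Bravo 8·15=120, Elton→Delta 3·10=30, Milton→Delta 5·6=30, Calder→Delta 7·11=77, Sutton→Bravo 2·11=22. Service 501; fixed 190; total 691.
{Alpha, Bravo, Delta}: service 438 + fixed 327 = 765
{Alpha, Bravo}: service 532 + fixed 234 = 766
{Alpha, Bravo, Charlie, Delta}: service 438 + fixed 520 = 958
No other subset beats 691.

Open Bravo and Delta; minimum total cost 691.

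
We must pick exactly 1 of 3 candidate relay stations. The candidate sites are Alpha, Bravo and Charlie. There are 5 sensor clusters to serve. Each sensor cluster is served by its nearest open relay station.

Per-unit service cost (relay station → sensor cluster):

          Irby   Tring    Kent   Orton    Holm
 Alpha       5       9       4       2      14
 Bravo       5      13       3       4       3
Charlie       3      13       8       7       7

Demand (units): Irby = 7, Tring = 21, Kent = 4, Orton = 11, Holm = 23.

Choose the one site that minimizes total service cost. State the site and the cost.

Choose Bravo only; total service cost 433.

With exactly 1 open, each sensor cluster uses its cheapest among the chosen.
{Bravo}: Irby→Bravo 5·7=35, Tring→Bravo 13·21=273, Kent→Bravo 3·4=12, Orton→Bravo 4·11=44, Holm→Bravo 3·23=69. Service cost 433.
{Charlie}: service cost 564
{Alpha}: service cost 584
Among all 3 size-1 choices, {Bravo} is lowest.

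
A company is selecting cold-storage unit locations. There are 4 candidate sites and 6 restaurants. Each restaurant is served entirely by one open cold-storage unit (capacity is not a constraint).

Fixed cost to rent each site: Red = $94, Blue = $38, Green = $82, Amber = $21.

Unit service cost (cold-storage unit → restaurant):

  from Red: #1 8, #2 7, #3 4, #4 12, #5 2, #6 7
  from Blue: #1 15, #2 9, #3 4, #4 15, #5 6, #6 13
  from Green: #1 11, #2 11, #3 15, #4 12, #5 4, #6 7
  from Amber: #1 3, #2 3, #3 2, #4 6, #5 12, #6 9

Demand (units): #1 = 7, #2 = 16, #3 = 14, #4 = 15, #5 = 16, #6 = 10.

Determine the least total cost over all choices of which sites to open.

Minimum total cost: 404

For any fixed open set, each restaurant goes to its cheapest open site; total = fixed + service.
{Red, Amber}: #1→Amber 3·7=21, #2→Amber 3·16=48, #3→Amber 2·14=28, #4→Amber 6·15=90, #5→Red 2·16=32, #6→Red 7·10=70. Service 289; fixed 115; total 404.
{Green, Amber}: #1→Amber 3·7=21, #2→Amber 3·16=48, #3→Amber 2·14=28, #4→Amber 6·15=90, #5→Green 4·16=64, #6→Green 7·10=70. Service 321; fixed 103; total 424.
{Blue, Amber}: service 373 + fixed 59 = 432
{Red, Blue, Green, Amber}: #1→Amber 3·7=21, #2→Amber 3·16=48, #3→Amber 2·14=28, #4→Amber 6·15=90, #5→Red 2·16=32, #6→Red 7·10=70. Service 289; fixed 235; total 524.
No other subset beats 404.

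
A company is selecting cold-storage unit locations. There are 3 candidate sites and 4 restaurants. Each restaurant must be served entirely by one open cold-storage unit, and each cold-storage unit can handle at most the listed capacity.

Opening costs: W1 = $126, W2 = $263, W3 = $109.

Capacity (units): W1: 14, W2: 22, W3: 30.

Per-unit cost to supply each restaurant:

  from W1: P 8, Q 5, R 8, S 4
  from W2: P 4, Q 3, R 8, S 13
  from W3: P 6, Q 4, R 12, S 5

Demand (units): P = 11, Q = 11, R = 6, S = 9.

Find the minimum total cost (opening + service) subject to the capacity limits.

Minimum total cost: 453

Open {W1, W3}: P→W3 6·11=66, Q→W3 4·11=44, R→W3 12·6=72, S→W1 4·9=36.
Loads: W1 carries 9/14, W3 carries 28/30. Service 218; fixed 235; total 453.
Next best feasible plan costs 473.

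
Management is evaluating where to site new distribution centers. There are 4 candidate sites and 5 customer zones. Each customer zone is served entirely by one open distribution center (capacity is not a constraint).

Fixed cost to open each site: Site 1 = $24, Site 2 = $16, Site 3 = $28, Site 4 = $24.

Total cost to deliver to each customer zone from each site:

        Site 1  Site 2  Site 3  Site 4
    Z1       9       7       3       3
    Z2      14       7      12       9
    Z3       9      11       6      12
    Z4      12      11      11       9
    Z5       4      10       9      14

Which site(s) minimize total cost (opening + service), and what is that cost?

For any fixed open set, each customer zone goes to its cheapest open site; total = fixed + service.
{Site 2}: Z1→Site 2 7, Z2→Site 2 7, Z3→Site 2 11, Z4→Site 2 11, Z5→Site 2 10. Service 46; fixed 16; total 62.
{Site 3}: Z1→Site 3 3, Z2→Site 3 12, Z3→Site 3 6, Z4→Site 3 11, Z5→Site 3 9. Service 41; fixed 28; total 69.
{Site 4}: Z1→Site 4 3, Z2→Site 4 9, Z3→Site 4 12, Z4→Site 4 9, Z5→Site 4 14. Service 47; fixed 24; total 71.
{Site 1, Site 2, Site 3, Site 4}: Z1→Site 3 3, Z2→Site 2 7, Z3→Site 3 6, Z4→Site 4 9, Z5→Site 1 4. Service 29; fixed 92; total 121.
No other subset beats 62.

Open Site 2 only; minimum total cost 62.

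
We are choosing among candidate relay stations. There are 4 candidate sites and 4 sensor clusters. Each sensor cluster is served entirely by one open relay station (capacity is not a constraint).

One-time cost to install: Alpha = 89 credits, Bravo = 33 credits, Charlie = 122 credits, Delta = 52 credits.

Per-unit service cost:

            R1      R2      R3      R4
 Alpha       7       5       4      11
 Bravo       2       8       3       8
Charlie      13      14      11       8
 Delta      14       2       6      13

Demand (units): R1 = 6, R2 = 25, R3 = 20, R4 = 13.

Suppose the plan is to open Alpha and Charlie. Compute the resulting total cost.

Each sensor cluster is assigned to its cheapest site among the open ones.
{Alpha, Charlie}: R1→Alpha 7·6=42, R2→Alpha 5·25=125, R3→Alpha 4·20=80, R4→Charlie 8·13=104. Service 351; fixed 211; total 562.

Total cost: 562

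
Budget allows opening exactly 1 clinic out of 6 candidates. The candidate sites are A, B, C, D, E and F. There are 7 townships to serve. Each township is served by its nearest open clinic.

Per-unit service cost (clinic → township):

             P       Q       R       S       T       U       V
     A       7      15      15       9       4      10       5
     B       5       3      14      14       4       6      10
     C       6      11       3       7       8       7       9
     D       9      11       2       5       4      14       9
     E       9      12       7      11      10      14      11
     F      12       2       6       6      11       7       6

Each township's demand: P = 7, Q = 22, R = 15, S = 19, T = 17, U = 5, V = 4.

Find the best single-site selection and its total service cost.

Choose F only; total service cost 578.

With exactly 1 open, each township uses its cheapest among the chosen.
{F}: P→F 12·7=84, Q→F 2·22=44, R→F 6·15=90, S→F 6·19=114, T→F 11·17=187, U→F 7·5=35, V→F 6·4=24. Service cost 578.
{D}: service cost 604
{C}: service cost 669
Among all 6 size-1 choices, {F} is lowest.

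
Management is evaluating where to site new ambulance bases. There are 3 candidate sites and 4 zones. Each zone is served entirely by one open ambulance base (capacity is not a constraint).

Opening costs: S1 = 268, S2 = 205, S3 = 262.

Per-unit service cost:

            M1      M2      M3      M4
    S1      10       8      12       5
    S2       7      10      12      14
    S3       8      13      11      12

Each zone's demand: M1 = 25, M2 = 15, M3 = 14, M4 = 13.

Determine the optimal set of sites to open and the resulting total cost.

For any fixed open set, each zone goes to its cheapest open site; total = fixed + service.
{S1}: M1→S1 10·25=250, M2→S1 8·15=120, M3→S1 12·14=168, M4→S1 5·13=65. Service 603; fixed 268; total 871.
{S2}: M1→S2 7·25=175, M2→S2 10·15=150, M3→S2 12·14=168, M4→S2 14·13=182. Service 675; fixed 205; total 880.
{S3}: M1→S3 8·25=200, M2→S3 13·15=195, M3→S3 11·14=154, M4→S3 12·13=156. Service 705; fixed 262; total 967.
{S1, S2, S3}: service 514 + fixed 735 = 1249
No other subset beats 871.

Open S1 only; minimum total cost 871.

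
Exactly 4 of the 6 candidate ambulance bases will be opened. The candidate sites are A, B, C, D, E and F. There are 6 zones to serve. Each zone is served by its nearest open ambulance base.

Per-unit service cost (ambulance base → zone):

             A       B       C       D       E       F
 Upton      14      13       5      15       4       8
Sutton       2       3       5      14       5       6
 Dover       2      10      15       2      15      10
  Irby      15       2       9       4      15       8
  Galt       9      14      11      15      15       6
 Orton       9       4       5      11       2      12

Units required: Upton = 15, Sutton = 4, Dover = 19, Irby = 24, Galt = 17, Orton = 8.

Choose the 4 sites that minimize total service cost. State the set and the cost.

Choose A, B, E and F; total service cost 272.

With exactly 4 open, each zone uses its cheapest among the chosen.
{A, B, E, F}: Upton→E 4·15=60, Sutton→A 2·4=8, Dover→A 2·19=38, Irby→B 2·24=48, Galt→F 6·17=102, Orton→E 2·8=16. Service cost 272.
{B, D, E, F}: service cost 276
{A, B, C, F}: service cost 303
Among all 15 size-4 choices, {A, B, E, F} is lowest.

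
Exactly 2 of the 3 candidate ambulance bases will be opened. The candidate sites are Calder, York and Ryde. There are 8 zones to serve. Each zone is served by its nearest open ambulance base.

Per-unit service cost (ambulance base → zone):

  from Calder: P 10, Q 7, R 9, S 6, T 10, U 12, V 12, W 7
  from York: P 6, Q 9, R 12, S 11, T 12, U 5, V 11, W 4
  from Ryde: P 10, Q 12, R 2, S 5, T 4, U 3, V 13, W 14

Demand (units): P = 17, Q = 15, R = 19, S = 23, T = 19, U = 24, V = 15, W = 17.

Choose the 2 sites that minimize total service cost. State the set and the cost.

With exactly 2 open, each zone uses its cheapest among the chosen.
{York, Ryde}: P→York 6·17=102, Q→York 9·15=135, R→Ryde 2·19=38, S→Ryde 5·23=115, T→Ryde 4·19=76, U→Ryde 3·24=72, V→York 11·15=165, W→York 4·17=68. Service cost 771.
{Calder, Ryde}: service cost 875
{Calder, York}: service cost 1059
Among all 3 size-2 choices, {York, Ryde} is lowest.

Choose York and Ryde; total service cost 771.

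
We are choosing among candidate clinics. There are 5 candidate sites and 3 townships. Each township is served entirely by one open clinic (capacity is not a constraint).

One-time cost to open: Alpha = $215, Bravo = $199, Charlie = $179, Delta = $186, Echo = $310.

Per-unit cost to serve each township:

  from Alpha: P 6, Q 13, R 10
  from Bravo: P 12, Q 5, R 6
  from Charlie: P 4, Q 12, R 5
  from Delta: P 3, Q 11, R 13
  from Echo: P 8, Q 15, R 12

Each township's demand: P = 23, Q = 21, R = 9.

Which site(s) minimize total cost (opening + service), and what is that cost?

For any fixed open set, each township goes to its cheapest open site; total = fixed + service.
{Charlie}: P→Charlie 4·23=92, Q→Charlie 12·21=252, R→Charlie 5·9=45. Service 389; fixed 179; total 568.
{Delta}: service 417 + fixed 186 = 603
{Bravo, Delta}: P→Delta 3·23=69, Q→Bravo 5·21=105, R→Bravo 6·9=54. Service 228; fixed 385; total 613.
{Alpha, Bravo, Charlie, Delta, Echo}: service 219 + fixed 1089 = 1308
No other subset beats 568.

Open Charlie only; minimum total cost 568.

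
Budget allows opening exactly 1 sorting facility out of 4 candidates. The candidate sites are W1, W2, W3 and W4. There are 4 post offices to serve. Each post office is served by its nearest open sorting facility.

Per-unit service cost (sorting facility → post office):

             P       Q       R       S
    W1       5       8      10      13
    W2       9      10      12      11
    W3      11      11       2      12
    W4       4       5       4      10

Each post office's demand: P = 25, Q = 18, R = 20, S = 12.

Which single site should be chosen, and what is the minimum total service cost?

With exactly 1 open, each post office uses its cheapest among the chosen.
{W4}: P→W4 4·25=100, Q→W4 5·18=90, R→W4 4·20=80, S→W4 10·12=120. Service cost 390.
{W1}: service cost 625
{W3}: service cost 657
Among all 4 size-1 choices, {W4} is lowest.

Choose W4 only; total service cost 390.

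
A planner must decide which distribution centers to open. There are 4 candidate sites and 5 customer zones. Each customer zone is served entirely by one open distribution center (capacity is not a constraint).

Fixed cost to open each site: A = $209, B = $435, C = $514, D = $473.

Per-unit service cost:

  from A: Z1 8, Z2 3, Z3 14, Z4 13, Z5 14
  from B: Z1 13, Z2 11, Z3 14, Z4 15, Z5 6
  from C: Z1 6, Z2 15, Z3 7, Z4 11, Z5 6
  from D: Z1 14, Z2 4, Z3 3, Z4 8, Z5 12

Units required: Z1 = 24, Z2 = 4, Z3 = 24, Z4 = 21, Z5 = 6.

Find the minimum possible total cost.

For any fixed open set, each customer zone goes to its cheapest open site; total = fixed + service.
{A}: Z1→A 8·24=192, Z2→A 3·4=12, Z3→A 14·24=336, Z4→A 13·21=273, Z5→A 14·6=84. Service 897; fixed 209; total 1106.
{D}: service 664 + fixed 473 = 1137
{C}: service 639 + fixed 514 = 1153
{A, B, C, D}: service 432 + fixed 1631 = 2063
No other subset beats 1106.

Minimum total cost: 1106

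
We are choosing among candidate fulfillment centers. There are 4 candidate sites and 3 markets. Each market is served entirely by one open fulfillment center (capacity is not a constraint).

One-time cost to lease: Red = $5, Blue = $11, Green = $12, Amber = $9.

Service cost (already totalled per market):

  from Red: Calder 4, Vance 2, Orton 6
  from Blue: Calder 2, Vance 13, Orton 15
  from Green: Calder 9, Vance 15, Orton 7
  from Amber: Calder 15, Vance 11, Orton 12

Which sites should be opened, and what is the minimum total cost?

For any fixed open set, each market goes to its cheapest open site; total = fixed + service.
{Red}: Calder→Red 4, Vance→Red 2, Orton→Red 6. Service 12; fixed 5; total 17.
{Red, Blue}: Calder→Blue 2, Vance→Red 2, Orton→Red 6. Service 10; fixed 16; total 26.
{Red, Amber}: service 12 + fixed 14 = 26
{Red, Blue, Green, Amber}: Calder→Blue 2, Vance→Red 2, Orton→Red 6. Service 10; fixed 37; total 47.
(All 15 nonempty subsets were checked; Red only is lowest.)

Open Red only; minimum total cost 17.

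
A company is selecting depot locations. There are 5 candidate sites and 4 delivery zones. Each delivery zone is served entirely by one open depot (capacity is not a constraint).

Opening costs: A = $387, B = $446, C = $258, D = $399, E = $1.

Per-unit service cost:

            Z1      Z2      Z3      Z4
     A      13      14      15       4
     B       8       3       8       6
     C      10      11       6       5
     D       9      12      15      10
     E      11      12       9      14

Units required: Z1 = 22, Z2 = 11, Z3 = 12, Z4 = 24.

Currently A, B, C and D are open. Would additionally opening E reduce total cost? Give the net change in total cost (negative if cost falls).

No — net change +1 (cost rises by 1).

Current service cost with {A, B, C, D}: 377.
Adding E: each delivery zone re-picks its cheapest; new service cost 377, saving 0.
Extra fixed cost: 1. Net change = 1 − 0 = 1.
(Totals: 1867 → 1868.)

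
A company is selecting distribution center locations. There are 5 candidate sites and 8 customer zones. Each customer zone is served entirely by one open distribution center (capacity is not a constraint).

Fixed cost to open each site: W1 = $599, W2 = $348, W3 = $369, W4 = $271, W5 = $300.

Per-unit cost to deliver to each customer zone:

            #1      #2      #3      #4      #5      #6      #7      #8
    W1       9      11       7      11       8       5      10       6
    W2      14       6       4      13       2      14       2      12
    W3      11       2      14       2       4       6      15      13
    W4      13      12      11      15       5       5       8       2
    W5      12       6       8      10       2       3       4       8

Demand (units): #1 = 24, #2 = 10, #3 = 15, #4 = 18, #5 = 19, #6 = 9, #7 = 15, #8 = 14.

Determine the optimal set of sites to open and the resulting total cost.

For any fixed open set, each customer zone goes to its cheapest open site; total = fixed + service.
{W5}: #1→W5 12·24=288, #2→W5 6·10=60, #3→W5 8·15=120, #4→W5 10·18=180, #5→W5 2·19=38, #6→W5 3·9=27, #7→W5 4·15=60, #8→W5 8·14=112. Service 885; fixed 300; total 1185.
{W3, W5}: service 677 + fixed 669 = 1346
{W4, W5}: #1→W5 12·24=288, #2→W5 6·10=60, #3→W5 8·15=120, #4→W5 10·18=180, #5→W5 2·19=38, #6→W5 3·9=27, #7→W5 4·15=60, #8→W4 2·14=28. Service 801; fixed 571; total 1372.
{W1, W2, W3, W4, W5}: service 455 + fixed 1887 = 2342
No other subset beats 1185.

Open W5 only; minimum total cost 1185.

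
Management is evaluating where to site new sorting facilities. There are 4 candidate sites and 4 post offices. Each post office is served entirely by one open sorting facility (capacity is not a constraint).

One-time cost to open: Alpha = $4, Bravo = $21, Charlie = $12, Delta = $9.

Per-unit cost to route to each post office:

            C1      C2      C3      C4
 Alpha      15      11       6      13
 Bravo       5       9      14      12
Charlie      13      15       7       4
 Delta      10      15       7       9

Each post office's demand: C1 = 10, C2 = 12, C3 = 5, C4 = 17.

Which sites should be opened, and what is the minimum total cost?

For any fixed open set, each post office goes to its cheapest open site; total = fixed + service.
{Alpha, Bravo, Charlie}: C1→Bravo 5·10=50, C2→Bravo 9·12=108, C3→Alpha 6·5=30, C4→Charlie 4·17=68. Service 256; fixed 37; total 293.
{Bravo, Charlie}: service 261 + fixed 33 = 294
{Alpha, Bravo, Charlie, Delta}: C1→Bravo 5·10=50, C2→Bravo 9·12=108, C3→Alpha 6·5=30, C4→Charlie 4·17=68. Service 256; fixed 46; total 302.
{Alpha}: service 533 + fixed 4 = 537
(All 15 nonempty subsets were checked; Alpha, Bravo and Charlie is lowest.)

Open Alpha, Bravo and Charlie; minimum total cost 293.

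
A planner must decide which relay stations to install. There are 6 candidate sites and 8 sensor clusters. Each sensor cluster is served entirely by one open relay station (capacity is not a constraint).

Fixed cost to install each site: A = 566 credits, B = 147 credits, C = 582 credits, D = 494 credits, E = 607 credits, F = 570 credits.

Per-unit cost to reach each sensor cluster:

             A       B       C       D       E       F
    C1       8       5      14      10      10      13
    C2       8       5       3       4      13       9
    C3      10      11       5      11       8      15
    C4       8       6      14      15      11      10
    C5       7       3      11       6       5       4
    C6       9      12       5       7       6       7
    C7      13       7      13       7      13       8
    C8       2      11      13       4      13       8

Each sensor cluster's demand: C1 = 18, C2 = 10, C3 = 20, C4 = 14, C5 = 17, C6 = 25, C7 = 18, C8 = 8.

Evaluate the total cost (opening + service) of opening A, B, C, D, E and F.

Total cost: 3588

Each sensor cluster is assigned to its cheapest site among the open ones.
{A, B, C, D, E, F}: C1→B 5·18=90, C2→C 3·10=30, C3→C 5·20=100, C4→B 6·14=84, C5→B 3·17=51, C6→C 5·25=125, C7→B 7·18=126, C8→A 2·8=16. Service 622; fixed 2966; total 3588.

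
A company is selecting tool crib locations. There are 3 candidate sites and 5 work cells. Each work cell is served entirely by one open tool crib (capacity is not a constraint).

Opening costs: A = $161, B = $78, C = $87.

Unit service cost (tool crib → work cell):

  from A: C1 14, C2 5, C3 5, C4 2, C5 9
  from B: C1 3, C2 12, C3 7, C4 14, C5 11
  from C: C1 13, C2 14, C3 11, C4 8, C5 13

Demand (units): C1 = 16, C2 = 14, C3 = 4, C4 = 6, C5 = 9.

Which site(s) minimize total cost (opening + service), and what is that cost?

Open A and B; minimum total cost 470.

For any fixed open set, each work cell goes to its cheapest open site; total = fixed + service.
{A, B}: C1→B 3·16=48, C2→A 5·14=70, C3→A 5·4=20, C4→A 2·6=12, C5→A 9·9=81. Service 231; fixed 239; total 470.
{B}: service 427 + fixed 78 = 505
{B, C}: C1→B 3·16=48, C2→B 12·14=168, C3→B 7·4=28, C4→C 8·6=48, C5→B 11·9=99. Service 391; fixed 165; total 556.
{A, B, C}: C1→B 3·16=48, C2→A 5·14=70, C3→A 5·4=20, C4→A 2·6=12, C5→A 9·9=81. Service 231; fixed 326; total 557.
No other subset beats 470.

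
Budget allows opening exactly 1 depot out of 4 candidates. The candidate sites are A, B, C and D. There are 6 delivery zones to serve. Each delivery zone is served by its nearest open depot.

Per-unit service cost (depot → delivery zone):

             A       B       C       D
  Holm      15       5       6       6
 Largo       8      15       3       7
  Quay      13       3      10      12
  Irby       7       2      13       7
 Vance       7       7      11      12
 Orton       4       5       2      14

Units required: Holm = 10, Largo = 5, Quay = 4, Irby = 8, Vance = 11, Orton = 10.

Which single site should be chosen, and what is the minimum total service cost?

Choose B only; total service cost 280.

With exactly 1 open, each delivery zone uses its cheapest among the chosen.
{B}: Holm→B 5·10=50, Largo→B 15·5=75, Quay→B 3·4=12, Irby→B 2·8=16, Vance→B 7·11=77, Orton→B 5·10=50. Service cost 280.
{C}: service cost 360
{A}: service cost 415
Among all 4 size-1 choices, {B} is lowest.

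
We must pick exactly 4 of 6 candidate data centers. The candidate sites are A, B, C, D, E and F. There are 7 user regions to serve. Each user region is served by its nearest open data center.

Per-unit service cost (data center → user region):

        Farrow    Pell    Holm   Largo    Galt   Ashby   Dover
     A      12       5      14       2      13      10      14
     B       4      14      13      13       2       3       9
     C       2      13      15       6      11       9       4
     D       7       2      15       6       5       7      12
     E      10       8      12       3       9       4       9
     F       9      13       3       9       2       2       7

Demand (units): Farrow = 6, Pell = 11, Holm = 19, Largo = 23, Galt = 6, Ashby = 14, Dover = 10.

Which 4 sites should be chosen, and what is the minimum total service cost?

Choose A, C, D and F; total service cost 217.

With exactly 4 open, each user region uses its cheapest among the chosen.
{A, C, D, F}: Farrow→C 2·6=12, Pell→D 2·11=22, Holm→F 3·19=57, Largo→A 2·23=46, Galt→F 2·6=12, Ashby→F 2·14=28, Dover→C 4·10=40. Service cost 217.
{C, D, E, F}: service cost 240
{A, B, C, F}: service cost 250
Among all 15 size-4 choices, {A, C, D, F} is lowest.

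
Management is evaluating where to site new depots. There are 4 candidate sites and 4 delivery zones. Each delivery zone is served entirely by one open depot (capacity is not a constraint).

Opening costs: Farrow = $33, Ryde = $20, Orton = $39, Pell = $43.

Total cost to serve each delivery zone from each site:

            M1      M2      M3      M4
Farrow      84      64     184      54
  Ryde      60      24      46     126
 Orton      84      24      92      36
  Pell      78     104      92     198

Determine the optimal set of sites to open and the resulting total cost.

Open Ryde and Orton; minimum total cost 225.

For any fixed open set, each delivery zone goes to its cheapest open site; total = fixed + service.
{Ryde, Orton}: M1→Ryde 60, M2→Ryde 24, M3→Ryde 46, M4→Orton 36. Service 166; fixed 59; total 225.
{Farrow, Ryde}: service 184 + fixed 53 = 237
{Farrow, Ryde, Orton}: M1→Ryde 60, M2→Ryde 24, M3→Ryde 46, M4→Orton 36. Service 166; fixed 92; total 258.
{Farrow, Ryde, Orton, Pell}: service 166 + fixed 135 = 301
(All 15 nonempty subsets were checked; Ryde and Orton is lowest.)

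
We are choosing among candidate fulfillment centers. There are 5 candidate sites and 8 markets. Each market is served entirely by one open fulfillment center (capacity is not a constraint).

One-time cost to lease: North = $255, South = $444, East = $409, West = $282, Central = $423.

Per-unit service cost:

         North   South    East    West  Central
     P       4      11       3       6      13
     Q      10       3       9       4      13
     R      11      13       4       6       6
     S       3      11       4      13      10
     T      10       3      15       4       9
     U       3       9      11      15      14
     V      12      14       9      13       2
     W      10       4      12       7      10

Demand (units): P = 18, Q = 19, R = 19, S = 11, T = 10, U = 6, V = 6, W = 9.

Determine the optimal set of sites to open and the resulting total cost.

Open West only; minimum total cost 994.

For any fixed open set, each market goes to its cheapest open site; total = fixed + service.
{West}: P→West 6·18=108, Q→West 4·19=76, R→West 6·19=114, S→West 13·11=143, T→West 4·10=40, U→West 15·6=90, V→West 13·6=78, W→West 7·9=63. Service 712; fixed 282; total 994.
{North, West}: P→North 4·18=72, Q→West 4·19=76, R→West 6·19=114, S→North 3·11=33, T→West 4·10=40, U→North 3·6=18, V→North 12·6=72, W→West 7·9=63. Service 488; fixed 537; total 1025.
{North}: P→North 4·18=72, Q→North 10·19=190, R→North 11·19=209, S→North 3·11=33, T→North 10·10=100, U→North 3·6=18, V→North 12·6=72, W→North 10·9=90. Service 784; fixed 255; total 1039.
{North, South, East, West, Central}: service 316 + fixed 1813 = 2129
No other subset beats 994.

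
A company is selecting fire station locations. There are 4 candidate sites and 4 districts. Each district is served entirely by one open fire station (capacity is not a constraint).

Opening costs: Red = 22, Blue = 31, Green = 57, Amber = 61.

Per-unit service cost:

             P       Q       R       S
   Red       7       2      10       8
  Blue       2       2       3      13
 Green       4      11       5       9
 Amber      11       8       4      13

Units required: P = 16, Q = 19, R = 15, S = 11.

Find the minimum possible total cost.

Minimum total cost: 256

For any fixed open set, each district goes to its cheapest open site; total = fixed + service.
{Red, Blue}: P→Blue 2·16=32, Q→Red 2·19=38, R→Blue 3·15=45, S→Red 8·11=88. Service 203; fixed 53; total 256.
{Blue}: service 258 + fixed 31 = 289
{Blue, Green}: P→Blue 2·16=32, Q→Blue 2·19=38, R→Blue 3·15=45, S→Green 9·11=99. Service 214; fixed 88; total 302.
{Red, Blue, Green, Amber}: P→Blue 2·16=32, Q→Red 2·19=38, R→Blue 3·15=45, S→Red 8·11=88. Service 203; fixed 171; total 374.
(All 15 nonempty subsets were checked; Red and Blue is lowest.)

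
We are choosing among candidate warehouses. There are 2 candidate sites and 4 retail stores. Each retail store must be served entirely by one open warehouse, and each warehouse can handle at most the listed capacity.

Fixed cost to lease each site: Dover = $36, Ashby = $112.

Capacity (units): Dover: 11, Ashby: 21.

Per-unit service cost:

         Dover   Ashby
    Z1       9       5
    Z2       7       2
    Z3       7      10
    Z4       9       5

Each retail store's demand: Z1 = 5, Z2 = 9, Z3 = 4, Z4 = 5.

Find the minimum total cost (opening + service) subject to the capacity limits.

Minimum total cost: 244

Open {Dover, Ashby}: Z1→Ashby 5·5=25, Z2→Ashby 2·9=18, Z3→Dover 7·4=28, Z4→Ashby 5·5=25.
Loads: Dover carries 4/11, Ashby carries 19/21. Service 96; fixed 148; total 244.
Next best feasible plan costs 264.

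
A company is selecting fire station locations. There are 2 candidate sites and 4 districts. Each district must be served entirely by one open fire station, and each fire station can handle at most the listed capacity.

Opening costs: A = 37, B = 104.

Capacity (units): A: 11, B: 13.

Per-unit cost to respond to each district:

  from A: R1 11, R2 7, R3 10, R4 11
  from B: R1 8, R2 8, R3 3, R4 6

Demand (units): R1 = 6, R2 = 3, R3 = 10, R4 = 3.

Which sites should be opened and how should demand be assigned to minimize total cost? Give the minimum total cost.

Open {A, B}: R1→A 11·6=66, R2→A 7·3=21, R3→B 3·10=30, R4→B 6·3=18.
Loads: A carries 9/11, B carries 13/13. Service 135; fixed 141; total 276.
Next best feasible plan costs 294.

Minimum total cost: 276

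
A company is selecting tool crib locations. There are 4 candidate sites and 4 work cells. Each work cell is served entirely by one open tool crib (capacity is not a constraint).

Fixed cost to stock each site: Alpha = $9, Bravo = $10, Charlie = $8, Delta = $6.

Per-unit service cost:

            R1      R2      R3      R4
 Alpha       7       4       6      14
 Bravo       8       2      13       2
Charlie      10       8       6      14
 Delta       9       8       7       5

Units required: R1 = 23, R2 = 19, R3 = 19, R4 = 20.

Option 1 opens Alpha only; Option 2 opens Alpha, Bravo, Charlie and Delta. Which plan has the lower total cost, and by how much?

Option 1: {Alpha}: R1→Alpha 7·23=161, R2→Alpha 4·19=76, R3→Alpha 6·19=114, R4→Alpha 14·20=280. Service 631; fixed 9; total 640.
Option 2: {Alpha, Bravo, Charlie, Delta}: R1→Alpha 7·23=161, R2→Bravo 2·19=38, R3→Alpha 6·19=114, R4→Bravo 2·20=40. Service 353; fixed 33; total 386.
Difference: |640 − 386| = 254.

Option 2 is cheaper by 254.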